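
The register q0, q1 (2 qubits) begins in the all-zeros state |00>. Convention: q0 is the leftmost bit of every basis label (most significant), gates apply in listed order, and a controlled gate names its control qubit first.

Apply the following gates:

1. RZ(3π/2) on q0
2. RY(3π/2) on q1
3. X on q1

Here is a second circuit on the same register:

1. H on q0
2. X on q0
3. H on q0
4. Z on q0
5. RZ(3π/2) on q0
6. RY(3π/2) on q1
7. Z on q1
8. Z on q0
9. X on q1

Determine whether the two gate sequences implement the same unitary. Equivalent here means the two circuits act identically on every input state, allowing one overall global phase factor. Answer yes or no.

No: there is an input state on which the two circuits produce genuinely different outputs (not merely differing by a phase).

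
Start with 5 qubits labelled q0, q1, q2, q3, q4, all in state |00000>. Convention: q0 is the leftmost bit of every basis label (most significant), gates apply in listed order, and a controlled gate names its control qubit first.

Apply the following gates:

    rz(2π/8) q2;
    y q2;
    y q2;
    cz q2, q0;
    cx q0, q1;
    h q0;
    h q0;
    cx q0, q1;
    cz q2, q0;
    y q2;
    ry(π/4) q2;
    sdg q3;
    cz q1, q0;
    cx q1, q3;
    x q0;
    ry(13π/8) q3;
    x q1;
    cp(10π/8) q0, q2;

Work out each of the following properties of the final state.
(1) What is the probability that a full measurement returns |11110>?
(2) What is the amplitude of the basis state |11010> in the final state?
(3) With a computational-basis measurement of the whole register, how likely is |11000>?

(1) Outcome |11110> occurs with probability (2 - sqrt(2 - sqrt(2)))*(sqrt(2) + 2)/16. Key observation: gates 3-10 undo each other exactly, leaving only the rest of the circuit to track.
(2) |11010> carries amplitude -sqrt(2 - sqrt(2))*exp(3*I*pi/8)*sin(3*pi/16)/2 in the final state.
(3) Outcome |11000> occurs with probability (2 - sqrt(2))*(sqrt(2 - sqrt(2)) + 2)/16.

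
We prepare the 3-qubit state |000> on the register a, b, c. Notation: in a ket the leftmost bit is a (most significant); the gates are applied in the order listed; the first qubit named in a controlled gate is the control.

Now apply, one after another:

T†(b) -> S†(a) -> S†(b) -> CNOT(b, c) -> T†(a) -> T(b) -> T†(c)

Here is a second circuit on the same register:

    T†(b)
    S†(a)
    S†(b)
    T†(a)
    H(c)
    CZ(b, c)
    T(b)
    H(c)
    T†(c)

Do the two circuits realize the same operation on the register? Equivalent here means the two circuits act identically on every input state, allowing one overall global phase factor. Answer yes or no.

Yes, they are equivalent — the unitaries differ by at most a global phase.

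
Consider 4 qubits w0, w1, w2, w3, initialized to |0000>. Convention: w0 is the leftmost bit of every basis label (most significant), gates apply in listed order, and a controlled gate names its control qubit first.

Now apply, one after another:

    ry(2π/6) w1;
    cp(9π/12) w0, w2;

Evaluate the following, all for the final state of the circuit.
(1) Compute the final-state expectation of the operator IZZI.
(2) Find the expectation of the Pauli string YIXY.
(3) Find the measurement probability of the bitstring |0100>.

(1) In the final state, IZZI has expectation 1/2.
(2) The expectation value of YIXY is 0.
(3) The probability of measuring |0100> is 1/4.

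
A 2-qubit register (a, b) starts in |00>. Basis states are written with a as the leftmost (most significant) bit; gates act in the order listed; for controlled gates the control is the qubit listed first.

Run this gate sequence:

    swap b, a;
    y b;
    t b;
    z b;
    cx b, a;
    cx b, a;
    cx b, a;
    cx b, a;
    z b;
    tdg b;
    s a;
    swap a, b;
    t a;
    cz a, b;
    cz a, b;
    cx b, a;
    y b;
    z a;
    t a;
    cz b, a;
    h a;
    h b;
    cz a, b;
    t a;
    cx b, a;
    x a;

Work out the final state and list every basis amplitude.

After the circuit, the state carries amplitude exp(3*I*pi/4)/2 on |00>, I/2 on |01>, -I/2 on |10>, exp(3*I*pi/4)/2 on |11>. Key observation: steps 3-10 multiply out to the identity, so the circuit reduces to the remaining gates.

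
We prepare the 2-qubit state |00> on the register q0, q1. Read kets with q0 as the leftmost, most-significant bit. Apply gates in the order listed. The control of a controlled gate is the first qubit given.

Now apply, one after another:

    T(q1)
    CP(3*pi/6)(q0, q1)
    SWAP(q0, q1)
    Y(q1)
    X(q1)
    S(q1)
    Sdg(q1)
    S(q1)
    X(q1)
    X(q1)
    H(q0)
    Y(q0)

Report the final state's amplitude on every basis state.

The resulting statevector has amplitude sqrt(2)/2 on |00>, 0 on |01>, -sqrt(2)/2 on |10>, 0 on |11>.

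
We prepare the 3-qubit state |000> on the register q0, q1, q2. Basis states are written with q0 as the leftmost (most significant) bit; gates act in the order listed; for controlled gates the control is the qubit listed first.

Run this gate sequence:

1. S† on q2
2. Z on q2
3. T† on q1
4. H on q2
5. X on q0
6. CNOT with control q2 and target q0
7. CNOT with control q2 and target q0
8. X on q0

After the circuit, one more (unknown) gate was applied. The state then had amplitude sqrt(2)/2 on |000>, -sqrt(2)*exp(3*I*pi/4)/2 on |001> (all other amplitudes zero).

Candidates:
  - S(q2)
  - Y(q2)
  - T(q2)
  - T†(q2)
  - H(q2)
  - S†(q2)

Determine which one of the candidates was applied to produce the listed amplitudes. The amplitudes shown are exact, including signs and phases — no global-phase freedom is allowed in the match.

The applied gate was T†(q2). Key observation: steps 5-8 multiply out to the identity, so the circuit reduces to the remaining gates.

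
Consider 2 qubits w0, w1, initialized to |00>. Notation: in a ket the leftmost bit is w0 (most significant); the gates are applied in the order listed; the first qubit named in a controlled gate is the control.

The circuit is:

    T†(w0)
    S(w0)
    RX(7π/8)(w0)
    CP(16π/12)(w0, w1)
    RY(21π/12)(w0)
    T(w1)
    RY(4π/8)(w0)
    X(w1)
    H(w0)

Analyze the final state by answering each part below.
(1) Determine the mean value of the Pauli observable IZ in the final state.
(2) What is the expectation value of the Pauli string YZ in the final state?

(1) The observable IZ averages to -1.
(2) The expectation value of YZ is -sqrt(2 - sqrt(2))/2.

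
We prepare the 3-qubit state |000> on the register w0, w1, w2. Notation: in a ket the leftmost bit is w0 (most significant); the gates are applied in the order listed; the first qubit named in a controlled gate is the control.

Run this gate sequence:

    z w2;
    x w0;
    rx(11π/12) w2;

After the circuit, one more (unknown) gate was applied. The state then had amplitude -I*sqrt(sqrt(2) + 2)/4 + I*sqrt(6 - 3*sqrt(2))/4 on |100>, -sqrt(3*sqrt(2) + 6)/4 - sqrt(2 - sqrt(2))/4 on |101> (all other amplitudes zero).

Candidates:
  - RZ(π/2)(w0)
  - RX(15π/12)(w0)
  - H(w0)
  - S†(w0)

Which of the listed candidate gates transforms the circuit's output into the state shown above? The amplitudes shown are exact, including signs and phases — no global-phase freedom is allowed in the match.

It was S†(w0) that produced the state shown.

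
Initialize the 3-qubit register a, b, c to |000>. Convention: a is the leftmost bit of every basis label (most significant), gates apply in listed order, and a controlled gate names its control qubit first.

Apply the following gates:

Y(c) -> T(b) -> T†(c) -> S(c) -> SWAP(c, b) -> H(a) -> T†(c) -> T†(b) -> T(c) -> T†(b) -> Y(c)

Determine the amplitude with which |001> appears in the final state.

The final state's coefficient on |001> equals 0.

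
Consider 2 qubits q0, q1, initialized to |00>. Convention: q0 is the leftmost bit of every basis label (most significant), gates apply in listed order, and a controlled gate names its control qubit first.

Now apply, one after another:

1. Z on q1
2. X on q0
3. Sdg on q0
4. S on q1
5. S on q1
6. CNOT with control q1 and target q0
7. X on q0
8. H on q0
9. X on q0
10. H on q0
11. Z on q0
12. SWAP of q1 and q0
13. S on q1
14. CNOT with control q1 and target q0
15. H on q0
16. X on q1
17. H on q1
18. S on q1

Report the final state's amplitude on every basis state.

The resulting statevector has amplitude -I/2 on |00>, -1/2 on |01>, -I/2 on |10>, -1/2 on |11>. Key observation: the block from step 8 through step 11 cancels to the identity and can be dropped.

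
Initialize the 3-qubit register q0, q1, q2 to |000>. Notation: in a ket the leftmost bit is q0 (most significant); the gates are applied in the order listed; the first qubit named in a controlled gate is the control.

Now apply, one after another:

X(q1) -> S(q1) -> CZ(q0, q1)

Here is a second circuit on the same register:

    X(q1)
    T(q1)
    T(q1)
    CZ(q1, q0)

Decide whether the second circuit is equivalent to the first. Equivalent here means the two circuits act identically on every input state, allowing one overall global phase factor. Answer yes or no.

Yes: on every input state the two circuits agree up to one overall phase factor.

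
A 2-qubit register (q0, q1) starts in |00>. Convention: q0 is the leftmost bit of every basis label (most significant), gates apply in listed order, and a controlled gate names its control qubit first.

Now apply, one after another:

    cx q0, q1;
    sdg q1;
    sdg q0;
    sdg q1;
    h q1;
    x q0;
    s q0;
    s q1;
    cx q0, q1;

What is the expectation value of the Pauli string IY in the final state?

The expectation value of IY is -1.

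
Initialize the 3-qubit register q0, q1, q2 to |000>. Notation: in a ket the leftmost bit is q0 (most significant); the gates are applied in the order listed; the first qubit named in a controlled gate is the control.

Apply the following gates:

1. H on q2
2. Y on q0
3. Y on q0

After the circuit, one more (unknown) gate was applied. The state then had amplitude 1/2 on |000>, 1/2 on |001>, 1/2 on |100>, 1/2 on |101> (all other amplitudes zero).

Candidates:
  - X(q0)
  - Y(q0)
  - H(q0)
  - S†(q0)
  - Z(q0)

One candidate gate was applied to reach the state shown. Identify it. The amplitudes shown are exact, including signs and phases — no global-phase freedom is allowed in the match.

The unique candidate consistent with the amplitudes is H(q0).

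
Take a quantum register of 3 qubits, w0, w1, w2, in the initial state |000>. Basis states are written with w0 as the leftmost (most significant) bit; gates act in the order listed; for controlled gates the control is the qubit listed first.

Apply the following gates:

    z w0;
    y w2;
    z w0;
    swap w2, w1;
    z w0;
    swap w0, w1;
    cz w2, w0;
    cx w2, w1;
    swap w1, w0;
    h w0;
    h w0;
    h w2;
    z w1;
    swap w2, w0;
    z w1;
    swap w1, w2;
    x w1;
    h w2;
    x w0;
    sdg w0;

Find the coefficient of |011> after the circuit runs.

|011> carries amplitude -I/2 in the final state.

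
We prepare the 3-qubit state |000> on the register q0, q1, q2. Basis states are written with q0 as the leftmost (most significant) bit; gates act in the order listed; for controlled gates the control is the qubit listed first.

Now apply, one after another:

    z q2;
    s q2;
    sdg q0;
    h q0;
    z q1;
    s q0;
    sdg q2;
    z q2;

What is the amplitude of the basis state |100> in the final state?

The amplitude on |100> is sqrt(2)*I/2.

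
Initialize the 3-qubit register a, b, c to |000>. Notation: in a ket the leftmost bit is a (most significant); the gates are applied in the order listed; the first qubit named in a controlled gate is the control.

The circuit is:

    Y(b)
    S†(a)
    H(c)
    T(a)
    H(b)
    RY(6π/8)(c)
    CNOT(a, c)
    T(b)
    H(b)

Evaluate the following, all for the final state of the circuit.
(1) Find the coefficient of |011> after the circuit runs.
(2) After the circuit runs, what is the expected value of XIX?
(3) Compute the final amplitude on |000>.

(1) |011> carries amplitude sqrt(2)*sqrt(2 - sqrt(2))*exp(3*I*pi/4)/8 + sqrt(2)*I*sqrt(2 - sqrt(2))/8 + sqrt(2)*sqrt(sqrt(2) + 2)*exp(3*I*pi/4)/8 + sqrt(2)*I*sqrt(sqrt(2) + 2)/8 in the final state.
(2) The observable XIX averages to 0.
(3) |000> carries amplitude -sqrt(2)*I*sqrt(sqrt(2) + 2)/8 - sqrt(2)*sqrt(2 - sqrt(2))*exp(3*I*pi/4)/8 + sqrt(2)*I*sqrt(2 - sqrt(2))/8 + sqrt(2)*sqrt(sqrt(2) + 2)*exp(3*I*pi/4)/8 in the final state.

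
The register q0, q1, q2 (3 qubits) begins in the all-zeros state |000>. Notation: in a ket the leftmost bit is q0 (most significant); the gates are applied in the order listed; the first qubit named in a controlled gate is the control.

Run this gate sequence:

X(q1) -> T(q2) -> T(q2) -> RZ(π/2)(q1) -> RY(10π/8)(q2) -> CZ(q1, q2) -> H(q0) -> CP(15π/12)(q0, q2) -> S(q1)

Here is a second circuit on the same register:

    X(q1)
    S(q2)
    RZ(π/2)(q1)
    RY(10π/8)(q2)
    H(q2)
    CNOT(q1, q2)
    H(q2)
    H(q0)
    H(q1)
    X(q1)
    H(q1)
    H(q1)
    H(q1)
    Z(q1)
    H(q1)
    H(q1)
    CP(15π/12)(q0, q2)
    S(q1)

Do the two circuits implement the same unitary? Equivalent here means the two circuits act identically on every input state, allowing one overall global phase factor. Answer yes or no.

Yes: on every input state the two circuits agree up to one overall phase factor.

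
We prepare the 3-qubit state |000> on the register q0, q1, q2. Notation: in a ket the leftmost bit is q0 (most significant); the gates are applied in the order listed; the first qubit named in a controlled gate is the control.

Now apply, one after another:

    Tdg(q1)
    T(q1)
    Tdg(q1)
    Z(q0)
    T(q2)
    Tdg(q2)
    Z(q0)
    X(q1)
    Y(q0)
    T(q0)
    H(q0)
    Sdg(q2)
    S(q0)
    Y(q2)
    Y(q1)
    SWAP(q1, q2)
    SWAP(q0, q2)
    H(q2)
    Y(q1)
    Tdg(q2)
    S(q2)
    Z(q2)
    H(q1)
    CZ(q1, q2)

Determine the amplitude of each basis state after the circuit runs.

The final amplitudes are 1/2 on |000>, sqrt(2)*(1 - I)/4 on |001>, 1/2 on |010>, sqrt(2)*(-1 + I)/4 on |011>, 0 on |100>, 0 on |101>, 0 on |110>, 0 on |111>. Key observation: steps 4-7 multiply out to the identity, so the circuit reduces to the remaining gates.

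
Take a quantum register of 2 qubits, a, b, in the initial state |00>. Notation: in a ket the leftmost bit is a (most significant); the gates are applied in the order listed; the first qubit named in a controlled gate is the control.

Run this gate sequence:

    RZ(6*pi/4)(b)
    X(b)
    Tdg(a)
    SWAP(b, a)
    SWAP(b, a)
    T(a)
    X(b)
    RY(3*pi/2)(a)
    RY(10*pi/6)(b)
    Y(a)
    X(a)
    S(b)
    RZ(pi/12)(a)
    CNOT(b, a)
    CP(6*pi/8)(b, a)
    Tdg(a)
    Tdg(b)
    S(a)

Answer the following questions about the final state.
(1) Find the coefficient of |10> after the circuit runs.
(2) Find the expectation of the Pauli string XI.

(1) |10> carries amplitude sqrt(6)*exp(I*pi/24)/4 in the final state. Key observation: steps 2-7 multiply out to the identity, so the circuit reduces to the remaining gates.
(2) The expectation value of XI is -sqrt(6)/16 - sqrt(2)/16 + 3/8.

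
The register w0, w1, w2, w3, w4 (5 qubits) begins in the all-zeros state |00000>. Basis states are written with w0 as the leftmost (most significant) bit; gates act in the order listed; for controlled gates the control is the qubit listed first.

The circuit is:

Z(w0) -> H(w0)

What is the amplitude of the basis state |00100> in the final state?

The final state's coefficient on |00100> equals 0.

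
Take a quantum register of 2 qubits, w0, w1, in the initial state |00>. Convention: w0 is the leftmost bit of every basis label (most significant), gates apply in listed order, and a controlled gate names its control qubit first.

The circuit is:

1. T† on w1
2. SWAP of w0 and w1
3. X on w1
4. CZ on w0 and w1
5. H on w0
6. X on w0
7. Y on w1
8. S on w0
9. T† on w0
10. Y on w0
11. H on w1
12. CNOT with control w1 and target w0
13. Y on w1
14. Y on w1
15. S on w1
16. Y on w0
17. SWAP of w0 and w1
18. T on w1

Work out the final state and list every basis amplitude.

The final amplitudes are -I/2 on |00>, 1/2 on |01>, -exp(I*pi/4)/2 on |10>, -exp(I*pi/4)/2 on |11>.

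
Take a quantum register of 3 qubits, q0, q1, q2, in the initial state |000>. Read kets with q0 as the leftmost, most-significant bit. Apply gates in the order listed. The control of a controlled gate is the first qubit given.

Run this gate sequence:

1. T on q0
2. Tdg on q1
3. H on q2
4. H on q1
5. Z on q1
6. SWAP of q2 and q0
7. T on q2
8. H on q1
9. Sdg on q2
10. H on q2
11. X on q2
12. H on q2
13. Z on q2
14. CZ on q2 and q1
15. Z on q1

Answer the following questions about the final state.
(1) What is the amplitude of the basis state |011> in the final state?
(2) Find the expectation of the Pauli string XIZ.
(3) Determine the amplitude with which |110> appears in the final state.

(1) The final state's coefficient on |011> equals 0. Key observation: gates 10-13 undo each other exactly, leaving only the rest of the circuit to track.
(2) The observable XIZ averages to 1.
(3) The amplitude on |110> is -sqrt(2)/2.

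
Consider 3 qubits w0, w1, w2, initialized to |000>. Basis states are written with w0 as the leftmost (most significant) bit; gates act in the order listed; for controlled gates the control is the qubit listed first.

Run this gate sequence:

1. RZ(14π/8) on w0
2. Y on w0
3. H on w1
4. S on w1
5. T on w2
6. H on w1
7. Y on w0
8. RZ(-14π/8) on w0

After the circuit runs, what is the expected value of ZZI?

In the final state, ZZI has expectation 0.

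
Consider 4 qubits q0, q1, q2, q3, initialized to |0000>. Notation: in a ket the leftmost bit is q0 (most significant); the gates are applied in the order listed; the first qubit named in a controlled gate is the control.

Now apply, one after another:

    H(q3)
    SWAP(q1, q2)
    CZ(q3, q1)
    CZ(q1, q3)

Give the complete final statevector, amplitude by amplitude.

The final amplitudes are sqrt(2)/2 on |0000>, sqrt(2)/2 on |0001>, and 0 on every other basis state.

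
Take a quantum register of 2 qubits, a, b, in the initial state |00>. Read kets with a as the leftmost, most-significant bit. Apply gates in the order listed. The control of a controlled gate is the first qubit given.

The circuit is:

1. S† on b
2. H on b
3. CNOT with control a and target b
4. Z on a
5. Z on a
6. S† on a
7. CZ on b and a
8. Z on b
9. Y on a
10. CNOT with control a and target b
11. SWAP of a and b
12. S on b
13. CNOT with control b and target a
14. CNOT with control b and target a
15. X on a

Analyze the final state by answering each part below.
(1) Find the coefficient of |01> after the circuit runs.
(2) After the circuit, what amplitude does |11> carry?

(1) The amplitude on |01> is -sqrt(2)/2.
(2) |11> carries amplitude sqrt(2)/2 in the final state.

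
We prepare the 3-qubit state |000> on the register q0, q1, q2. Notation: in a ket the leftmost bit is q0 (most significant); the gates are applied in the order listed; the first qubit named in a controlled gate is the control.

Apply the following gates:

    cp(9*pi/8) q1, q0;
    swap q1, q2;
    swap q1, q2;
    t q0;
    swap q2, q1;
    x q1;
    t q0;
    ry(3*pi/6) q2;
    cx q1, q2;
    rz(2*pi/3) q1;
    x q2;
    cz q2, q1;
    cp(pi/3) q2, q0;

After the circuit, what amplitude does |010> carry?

The amplitude on |010> is sqrt(2)*exp(I*pi/3)/2.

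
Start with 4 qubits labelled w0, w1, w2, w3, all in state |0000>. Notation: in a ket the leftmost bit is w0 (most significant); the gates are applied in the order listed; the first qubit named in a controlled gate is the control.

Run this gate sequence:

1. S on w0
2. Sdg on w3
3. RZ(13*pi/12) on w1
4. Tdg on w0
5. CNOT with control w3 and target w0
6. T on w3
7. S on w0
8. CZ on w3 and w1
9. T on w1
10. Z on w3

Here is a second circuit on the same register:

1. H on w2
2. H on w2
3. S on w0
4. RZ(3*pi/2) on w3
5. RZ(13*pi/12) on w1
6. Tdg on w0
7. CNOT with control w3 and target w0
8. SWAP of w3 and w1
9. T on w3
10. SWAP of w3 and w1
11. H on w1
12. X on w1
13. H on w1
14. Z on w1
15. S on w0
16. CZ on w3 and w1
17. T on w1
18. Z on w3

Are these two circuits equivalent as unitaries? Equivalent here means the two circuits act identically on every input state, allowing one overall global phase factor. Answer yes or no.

No, they are not equivalent — no single phase factor reconciles the two unitaries.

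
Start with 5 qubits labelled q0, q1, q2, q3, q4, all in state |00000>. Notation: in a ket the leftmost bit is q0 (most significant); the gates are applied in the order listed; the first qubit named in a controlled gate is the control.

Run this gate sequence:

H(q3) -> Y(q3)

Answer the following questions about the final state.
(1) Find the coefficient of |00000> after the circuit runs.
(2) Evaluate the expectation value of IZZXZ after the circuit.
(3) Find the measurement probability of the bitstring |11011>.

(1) The amplitude on |00000> is -sqrt(2)*I/2.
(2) In the final state, IZZXZ has expectation -1.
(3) Outcome |11011> occurs with probability 0.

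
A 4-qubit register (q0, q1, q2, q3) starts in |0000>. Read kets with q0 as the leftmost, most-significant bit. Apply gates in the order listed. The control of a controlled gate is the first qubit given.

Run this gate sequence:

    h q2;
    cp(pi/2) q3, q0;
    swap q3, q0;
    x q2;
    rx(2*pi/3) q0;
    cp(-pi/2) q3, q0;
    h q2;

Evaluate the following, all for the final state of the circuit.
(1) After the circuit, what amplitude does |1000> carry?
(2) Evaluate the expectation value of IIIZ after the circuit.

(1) |1000> carries amplitude -sqrt(3)*I/2 in the final state.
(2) The observable IIIZ averages to 1.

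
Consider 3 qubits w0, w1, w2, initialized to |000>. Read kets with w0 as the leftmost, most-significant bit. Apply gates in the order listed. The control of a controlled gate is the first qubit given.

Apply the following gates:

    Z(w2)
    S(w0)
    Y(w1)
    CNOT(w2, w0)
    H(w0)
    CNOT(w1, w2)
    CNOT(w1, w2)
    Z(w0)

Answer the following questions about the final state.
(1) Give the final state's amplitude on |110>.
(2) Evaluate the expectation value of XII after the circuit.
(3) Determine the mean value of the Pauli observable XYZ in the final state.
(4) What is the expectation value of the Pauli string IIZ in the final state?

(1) The amplitude on |110> is -sqrt(2)*I/2. Key observation: gates 6-7 undo each other exactly, leaving only the rest of the circuit to track.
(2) The observable XII averages to -1.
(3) The expectation value of XYZ is 0.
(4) The observable IIZ averages to 1.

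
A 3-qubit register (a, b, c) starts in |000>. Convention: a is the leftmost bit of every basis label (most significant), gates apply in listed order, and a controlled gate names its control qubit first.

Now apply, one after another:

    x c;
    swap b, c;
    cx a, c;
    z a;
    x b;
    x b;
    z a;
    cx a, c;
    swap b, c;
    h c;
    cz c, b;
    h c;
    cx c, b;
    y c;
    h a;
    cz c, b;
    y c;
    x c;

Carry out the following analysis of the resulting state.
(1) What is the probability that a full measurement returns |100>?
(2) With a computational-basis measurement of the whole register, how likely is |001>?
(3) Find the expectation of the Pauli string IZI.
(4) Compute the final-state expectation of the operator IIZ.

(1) Outcome |100> occurs with probability 0. Key observation: the block from step 2 through step 9 cancels to the identity and can be dropped.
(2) The probability of measuring |001> is 0.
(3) The observable IZI averages to -1.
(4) The observable IIZ averages to 1.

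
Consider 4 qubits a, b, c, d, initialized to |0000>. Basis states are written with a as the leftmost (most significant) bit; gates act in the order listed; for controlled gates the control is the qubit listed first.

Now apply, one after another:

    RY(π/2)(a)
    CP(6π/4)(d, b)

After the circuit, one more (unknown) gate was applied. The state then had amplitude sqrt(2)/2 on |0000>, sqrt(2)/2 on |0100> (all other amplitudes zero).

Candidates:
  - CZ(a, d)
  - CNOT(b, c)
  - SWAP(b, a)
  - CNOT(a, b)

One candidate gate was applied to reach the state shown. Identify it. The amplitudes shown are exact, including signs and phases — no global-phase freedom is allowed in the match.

The unique candidate consistent with the amplitudes is SWAP(b, a).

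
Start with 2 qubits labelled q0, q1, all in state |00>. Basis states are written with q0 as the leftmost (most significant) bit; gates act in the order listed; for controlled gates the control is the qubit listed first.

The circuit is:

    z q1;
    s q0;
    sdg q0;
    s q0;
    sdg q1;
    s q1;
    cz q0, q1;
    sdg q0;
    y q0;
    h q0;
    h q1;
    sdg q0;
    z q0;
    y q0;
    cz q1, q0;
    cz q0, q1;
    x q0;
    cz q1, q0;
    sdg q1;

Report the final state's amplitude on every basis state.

The resulting statevector has amplitude -1/2 on |00>, I/2 on |01>, -I/2 on |10>, 1/2 on |11>.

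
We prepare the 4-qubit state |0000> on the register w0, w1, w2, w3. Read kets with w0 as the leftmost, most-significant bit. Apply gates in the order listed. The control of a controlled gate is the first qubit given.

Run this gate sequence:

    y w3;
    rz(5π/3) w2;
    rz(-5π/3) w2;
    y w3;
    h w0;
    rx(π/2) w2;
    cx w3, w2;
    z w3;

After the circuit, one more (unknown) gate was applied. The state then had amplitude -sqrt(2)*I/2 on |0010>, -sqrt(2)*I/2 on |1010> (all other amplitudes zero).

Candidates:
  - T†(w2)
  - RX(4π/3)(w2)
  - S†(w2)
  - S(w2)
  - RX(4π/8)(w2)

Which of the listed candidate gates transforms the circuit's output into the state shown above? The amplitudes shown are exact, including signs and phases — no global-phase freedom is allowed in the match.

It was RX(4π/8)(w2) that produced the state shown. Key observation: the block from step 1 through step 4 cancels to the identity and can be dropped.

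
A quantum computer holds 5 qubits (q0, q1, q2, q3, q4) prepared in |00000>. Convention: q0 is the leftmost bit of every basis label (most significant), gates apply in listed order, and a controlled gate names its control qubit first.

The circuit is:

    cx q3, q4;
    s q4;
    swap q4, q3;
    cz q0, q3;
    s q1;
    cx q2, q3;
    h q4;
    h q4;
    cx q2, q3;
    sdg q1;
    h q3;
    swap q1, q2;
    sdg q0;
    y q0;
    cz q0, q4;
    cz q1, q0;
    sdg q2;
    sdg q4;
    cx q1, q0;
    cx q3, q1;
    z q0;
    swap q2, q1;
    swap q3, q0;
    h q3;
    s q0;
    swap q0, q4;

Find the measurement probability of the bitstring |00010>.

A full measurement returns |00010> with probability 1/4. Key observation: the block from step 5 through step 10 cancels to the identity and can be dropped.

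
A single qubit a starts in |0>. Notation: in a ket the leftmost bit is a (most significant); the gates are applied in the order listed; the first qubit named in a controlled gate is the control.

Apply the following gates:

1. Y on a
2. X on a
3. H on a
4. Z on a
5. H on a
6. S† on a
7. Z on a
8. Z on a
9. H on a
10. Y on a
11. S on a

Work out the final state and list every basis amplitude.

The resulting statevector has amplitude sqrt(2)*I/2 on |0>, -sqrt(2)/2 on |1>.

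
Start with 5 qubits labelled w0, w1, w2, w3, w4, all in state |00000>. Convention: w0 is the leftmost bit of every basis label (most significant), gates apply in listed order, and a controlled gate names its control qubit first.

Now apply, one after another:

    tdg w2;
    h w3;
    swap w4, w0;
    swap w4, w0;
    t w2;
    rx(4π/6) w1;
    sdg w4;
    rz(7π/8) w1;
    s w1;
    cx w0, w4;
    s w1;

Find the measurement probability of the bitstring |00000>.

A full measurement returns |00000> with probability 1/8. Key observation: steps 3-4 multiply out to the identity, so the circuit reduces to the remaining gates.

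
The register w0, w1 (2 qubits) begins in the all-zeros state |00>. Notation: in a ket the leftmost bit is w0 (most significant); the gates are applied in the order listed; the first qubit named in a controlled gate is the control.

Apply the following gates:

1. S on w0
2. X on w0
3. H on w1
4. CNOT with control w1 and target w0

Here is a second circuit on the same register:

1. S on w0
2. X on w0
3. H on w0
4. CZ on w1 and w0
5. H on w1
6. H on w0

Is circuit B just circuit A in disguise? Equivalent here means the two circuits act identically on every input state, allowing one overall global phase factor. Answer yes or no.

No — the two circuits implement different unitaries, even allowing a global phase.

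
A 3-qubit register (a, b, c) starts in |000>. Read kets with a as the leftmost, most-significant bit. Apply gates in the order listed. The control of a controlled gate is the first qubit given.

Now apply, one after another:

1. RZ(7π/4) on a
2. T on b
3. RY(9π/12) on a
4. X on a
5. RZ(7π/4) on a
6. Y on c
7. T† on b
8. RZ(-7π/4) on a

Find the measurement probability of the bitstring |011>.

The probability of measuring |011> is 0.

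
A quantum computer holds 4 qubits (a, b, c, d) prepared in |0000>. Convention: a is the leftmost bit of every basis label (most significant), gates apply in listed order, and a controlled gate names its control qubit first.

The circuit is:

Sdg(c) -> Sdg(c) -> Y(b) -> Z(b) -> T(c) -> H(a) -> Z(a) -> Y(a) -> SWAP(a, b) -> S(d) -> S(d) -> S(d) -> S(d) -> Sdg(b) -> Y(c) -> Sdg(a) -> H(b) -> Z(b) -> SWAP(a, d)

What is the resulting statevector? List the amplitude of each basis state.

The resulting statevector has amplitude 1/2 - I/2 on |0011>, -1/2 - I/2 on |0111>, and 0 on every other basis state. Key observation: the block from step 10 through step 13 cancels to the identity and can be dropped.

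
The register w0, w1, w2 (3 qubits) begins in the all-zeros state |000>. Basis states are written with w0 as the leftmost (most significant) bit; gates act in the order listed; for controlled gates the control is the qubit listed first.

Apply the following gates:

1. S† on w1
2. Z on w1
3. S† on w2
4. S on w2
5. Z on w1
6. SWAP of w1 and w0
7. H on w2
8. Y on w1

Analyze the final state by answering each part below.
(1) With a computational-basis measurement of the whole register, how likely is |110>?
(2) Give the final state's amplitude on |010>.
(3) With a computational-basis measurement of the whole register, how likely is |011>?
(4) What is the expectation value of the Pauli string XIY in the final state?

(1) A full measurement returns |110> with probability 0. Key observation: the block from step 2 through step 5 cancels to the identity and can be dropped.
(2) The final state's coefficient on |010> equals sqrt(2)*I/2.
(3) The probability of measuring |011> is 1/2.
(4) The observable XIY averages to 0.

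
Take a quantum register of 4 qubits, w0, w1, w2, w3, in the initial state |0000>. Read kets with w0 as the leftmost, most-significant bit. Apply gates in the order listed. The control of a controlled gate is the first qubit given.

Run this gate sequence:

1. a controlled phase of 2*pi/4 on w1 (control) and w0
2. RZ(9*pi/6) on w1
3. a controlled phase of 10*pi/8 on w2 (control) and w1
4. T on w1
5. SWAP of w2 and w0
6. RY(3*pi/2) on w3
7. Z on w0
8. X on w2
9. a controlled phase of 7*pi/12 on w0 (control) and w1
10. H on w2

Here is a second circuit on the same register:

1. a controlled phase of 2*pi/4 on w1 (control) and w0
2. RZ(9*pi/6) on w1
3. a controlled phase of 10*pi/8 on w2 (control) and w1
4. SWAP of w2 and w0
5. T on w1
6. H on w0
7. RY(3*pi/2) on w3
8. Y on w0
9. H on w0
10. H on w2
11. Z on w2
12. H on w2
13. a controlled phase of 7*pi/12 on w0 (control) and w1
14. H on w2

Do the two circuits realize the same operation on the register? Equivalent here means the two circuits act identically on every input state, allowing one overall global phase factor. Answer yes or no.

No — the two circuits implement different unitaries, even allowing a global phase.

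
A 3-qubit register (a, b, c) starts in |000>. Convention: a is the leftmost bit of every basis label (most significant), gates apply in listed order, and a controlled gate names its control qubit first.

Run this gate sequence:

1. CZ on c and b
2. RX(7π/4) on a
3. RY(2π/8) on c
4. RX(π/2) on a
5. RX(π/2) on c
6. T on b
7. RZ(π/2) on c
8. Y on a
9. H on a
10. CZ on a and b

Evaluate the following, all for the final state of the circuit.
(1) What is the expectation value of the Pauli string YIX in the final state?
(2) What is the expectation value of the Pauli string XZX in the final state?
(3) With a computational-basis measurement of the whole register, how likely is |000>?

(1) In the final state, YIX has expectation 1/2.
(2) The expectation value of XZX is -1/2.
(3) The probability of measuring |000> is 1/4.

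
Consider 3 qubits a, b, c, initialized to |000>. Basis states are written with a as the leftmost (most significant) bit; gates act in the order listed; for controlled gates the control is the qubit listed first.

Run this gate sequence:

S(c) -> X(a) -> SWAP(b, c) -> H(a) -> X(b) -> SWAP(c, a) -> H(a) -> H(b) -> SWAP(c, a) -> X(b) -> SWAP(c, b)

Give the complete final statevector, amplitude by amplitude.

The resulting statevector has amplitude -sqrt(2)/4 on |000>, sqrt(2)/4 on |001>, -sqrt(2)/4 on |010>, sqrt(2)/4 on |011>, sqrt(2)/4 on |100>, -sqrt(2)/4 on |101>, sqrt(2)/4 on |110>, -sqrt(2)/4 on |111>.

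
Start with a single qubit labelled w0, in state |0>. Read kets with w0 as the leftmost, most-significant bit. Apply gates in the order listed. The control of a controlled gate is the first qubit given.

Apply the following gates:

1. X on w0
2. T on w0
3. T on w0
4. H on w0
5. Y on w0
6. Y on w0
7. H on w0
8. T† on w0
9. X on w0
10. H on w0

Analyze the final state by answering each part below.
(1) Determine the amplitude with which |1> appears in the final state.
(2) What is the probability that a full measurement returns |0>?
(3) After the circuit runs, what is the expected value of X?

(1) The amplitude on |1> is sqrt(2)*exp(I*pi/4)/2. Key observation: the block from step 3 through step 8 cancels to the identity and can be dropped.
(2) A full measurement returns |0> with probability 1/2.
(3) In the final state, X has expectation 1.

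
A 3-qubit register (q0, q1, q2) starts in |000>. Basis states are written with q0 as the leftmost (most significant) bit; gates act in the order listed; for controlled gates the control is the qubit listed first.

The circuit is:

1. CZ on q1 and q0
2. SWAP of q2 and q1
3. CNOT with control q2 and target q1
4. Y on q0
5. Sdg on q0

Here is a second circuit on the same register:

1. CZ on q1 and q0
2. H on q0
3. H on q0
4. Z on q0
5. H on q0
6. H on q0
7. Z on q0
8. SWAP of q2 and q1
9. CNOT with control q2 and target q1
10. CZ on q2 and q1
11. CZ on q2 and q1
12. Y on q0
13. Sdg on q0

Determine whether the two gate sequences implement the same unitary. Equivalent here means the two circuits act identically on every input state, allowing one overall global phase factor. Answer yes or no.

Yes — the two circuits implement the same unitary up to a global phase.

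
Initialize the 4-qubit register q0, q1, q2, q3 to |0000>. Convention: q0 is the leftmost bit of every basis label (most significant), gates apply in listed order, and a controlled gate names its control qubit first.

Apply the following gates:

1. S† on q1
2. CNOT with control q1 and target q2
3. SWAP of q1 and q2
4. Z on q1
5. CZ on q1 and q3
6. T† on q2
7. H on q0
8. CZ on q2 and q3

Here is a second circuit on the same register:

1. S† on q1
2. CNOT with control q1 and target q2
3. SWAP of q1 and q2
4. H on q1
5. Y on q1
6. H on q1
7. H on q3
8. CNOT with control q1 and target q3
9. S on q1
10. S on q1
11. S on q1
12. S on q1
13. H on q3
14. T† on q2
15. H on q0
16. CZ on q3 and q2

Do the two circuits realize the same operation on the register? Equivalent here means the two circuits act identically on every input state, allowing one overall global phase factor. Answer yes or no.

No — the two circuits implement different unitaries, even allowing a global phase.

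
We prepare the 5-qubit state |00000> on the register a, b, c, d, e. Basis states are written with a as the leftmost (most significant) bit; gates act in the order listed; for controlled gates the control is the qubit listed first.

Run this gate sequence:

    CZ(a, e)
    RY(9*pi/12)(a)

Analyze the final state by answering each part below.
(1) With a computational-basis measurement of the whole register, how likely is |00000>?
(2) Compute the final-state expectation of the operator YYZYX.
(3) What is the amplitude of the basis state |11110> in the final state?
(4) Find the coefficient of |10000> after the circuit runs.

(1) A full measurement returns |00000> with probability 1/2 - sqrt(2)/4.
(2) The expectation value of YYZYX is 0.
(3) The amplitude on |11110> is 0.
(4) The final state's coefficient on |10000> equals sqrt(sqrt(2) + 2)/2.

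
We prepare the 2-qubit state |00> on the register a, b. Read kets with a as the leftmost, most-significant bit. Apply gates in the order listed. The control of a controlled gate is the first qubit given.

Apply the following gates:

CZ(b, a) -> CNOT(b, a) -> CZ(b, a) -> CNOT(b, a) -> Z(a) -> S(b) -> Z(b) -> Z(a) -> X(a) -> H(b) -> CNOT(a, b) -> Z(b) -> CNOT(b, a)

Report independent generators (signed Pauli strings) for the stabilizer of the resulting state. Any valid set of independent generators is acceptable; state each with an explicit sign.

The final state is stabilized by the group generated by -XX, -ZZ; other independent generating sets are equally valid.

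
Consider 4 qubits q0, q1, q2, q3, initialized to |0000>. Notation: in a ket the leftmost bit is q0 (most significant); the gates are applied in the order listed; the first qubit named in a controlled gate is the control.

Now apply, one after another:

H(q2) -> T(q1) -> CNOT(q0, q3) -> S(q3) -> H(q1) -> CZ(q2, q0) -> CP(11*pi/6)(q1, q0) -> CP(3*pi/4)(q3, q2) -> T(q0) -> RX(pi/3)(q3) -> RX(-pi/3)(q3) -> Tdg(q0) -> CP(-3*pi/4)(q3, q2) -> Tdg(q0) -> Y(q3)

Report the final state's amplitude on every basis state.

The resulting statevector has amplitude I/2 on |0001>, I/2 on |0011>, I/2 on |0101>, I/2 on |0111>, and 0 on every other basis state. Key observation: gates 8-13 undo each other exactly, leaving only the rest of the circuit to track.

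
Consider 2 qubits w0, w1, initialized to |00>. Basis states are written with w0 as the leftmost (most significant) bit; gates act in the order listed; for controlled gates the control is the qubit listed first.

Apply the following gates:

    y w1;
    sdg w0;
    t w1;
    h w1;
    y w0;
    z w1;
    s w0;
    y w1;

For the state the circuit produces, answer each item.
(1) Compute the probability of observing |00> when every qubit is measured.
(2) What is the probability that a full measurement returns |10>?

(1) The probability of measuring |00> is 0.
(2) A full measurement returns |10> with probability 1/2.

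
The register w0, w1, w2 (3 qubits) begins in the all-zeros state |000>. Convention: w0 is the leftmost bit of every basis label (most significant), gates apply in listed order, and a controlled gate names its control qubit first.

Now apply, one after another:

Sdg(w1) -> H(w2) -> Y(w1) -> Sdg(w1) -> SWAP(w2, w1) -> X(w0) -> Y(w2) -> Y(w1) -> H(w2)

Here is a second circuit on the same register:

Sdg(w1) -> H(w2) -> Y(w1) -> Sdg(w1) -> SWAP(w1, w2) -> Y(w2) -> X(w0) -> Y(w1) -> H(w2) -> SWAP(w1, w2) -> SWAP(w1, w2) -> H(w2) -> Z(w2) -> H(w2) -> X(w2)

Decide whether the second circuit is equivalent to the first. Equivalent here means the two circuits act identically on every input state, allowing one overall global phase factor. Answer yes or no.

Yes — the two circuits implement the same unitary up to a global phase.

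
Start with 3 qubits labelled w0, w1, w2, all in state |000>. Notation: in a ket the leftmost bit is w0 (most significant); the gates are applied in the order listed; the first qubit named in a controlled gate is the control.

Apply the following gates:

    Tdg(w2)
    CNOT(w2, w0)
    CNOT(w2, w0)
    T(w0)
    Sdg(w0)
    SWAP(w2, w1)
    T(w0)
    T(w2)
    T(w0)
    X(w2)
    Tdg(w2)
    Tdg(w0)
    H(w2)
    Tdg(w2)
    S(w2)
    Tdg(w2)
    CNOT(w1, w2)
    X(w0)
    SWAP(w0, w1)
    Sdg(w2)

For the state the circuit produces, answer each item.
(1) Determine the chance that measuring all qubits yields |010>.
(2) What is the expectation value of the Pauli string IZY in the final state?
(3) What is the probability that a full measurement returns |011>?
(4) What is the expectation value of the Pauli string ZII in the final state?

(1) The probability of measuring |010> is 1/2. Key observation: steps 2-3 multiply out to the identity, so the circuit reduces to the remaining gates.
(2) In the final state, IZY has expectation -1.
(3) The probability of measuring |011> is 1/2.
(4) The observable ZII averages to 1.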